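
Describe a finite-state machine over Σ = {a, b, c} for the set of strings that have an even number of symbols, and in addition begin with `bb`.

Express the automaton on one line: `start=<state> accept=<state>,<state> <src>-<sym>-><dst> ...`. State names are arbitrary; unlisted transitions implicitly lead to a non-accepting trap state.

Run two small machines in parallel and take their product. One (2 states) tracks the input length modulo 2; the other (4 states) tracks whether the input so far still matches the prefix `bb`. Each combined state is a pair, one component from each; accept when both components accept.
With 6 states:
        a   b   c  
>  q0   q1  q2  q1 
   q1   q3  q3  q3 
   q2   q3  q4  q3 
   q3   q1  q1  q1 
 * q4   q5  q5  q5 
   q5   q4  q4  q4 
(> = start, * = accepting)

start=q0 accept=q4 q0-a->q1 q0-b->q2 q0-c->q1 q1-a->q3 q1-b->q3 q1-c->q3 q2-a->q3 q2-b->q4 q2-c->q3 q3-a->q1 q3-b->q1 q3-c->q1 q4-a->q5 q4-b->q5 q4-c->q5 q5-a->q4 q5-b->q4 q5-c->q4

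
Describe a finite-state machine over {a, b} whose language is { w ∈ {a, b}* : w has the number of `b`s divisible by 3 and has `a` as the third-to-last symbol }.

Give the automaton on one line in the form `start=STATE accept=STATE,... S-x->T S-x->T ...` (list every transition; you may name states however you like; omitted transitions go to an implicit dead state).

Run two small machines in parallel and take their product. One (3 states) tracks the count of `b`s modulo 3; the other (15 states) tracks the last 3 symbols read. Each combined state is a pair, one component from each; accept when both components accept. Equivalent product states are then merged.
A 14-state machine:
          a    b  
>  s0     s1   s2 
   s1     s3   s2 
   s2     s4   s5 
   s3     s6   s2 
   s4     s4   s7 
   s5     s8   s0 
 * s6     s6   s2 
   s7     s8   s9 
   s8    s10  s11 
 * s9     s1   s2 
   s10   s10  s12 
   s11   s13   s2 
 * s12   s13   s2 
 * s13    s3   s2 
(> = start, * = accepting)

start=s0 accept=s6,s9,s12,s13 s0-a->s1 s0-b->s2 s1-a->s3 s1-b->s2 s2-a->s4 s2-b->s5 s3-a->s6 s3-b->s2 s4-a->s4 s4-b->s7 s5-a->s8 s5-b->s0 s6-a->s6 s6-b->s2 s7-a->s8 s7-b->s9 s8-a->s10 s8-b->s11 s9-a->s1 s9-b->s2 s10-a->s10 s10-b->s12 s11-a->s13 s11-b->s2 s12-a->s13 s12-b->s2 s13-a->s3 s13-b->s2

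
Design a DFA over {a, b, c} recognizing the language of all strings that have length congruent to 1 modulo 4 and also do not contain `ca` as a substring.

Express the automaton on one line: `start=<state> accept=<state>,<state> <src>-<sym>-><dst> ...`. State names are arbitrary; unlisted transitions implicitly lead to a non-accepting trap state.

start=s0 accept=s1,s2 s0-a->s1 s0-b->s1 s0-c->s2 s1-a->s3 s1-b->s3 s1-c->s4 s2-a->s5 s2-b->s3 s2-c->s4 s3-a->s6 s3-b->s6 s3-c->s7 s4-a->s5 s4-b->s6 s4-c->s7 s5-a->s5 s5-b->s5 s5-c->s5 s6-a->s0 s6-b->s0 s6-c->s8 s7-a->s5 s7-b->s0 s7-c->s8 s8-a->s5 s8-b->s1 s8-c->s2

Handle the two conditions separately and then intersect. The first has 4 states tracking the input length modulo 4; the second has 3 states tracking partial matches of the forbidden pattern `ca`. A product state is a pair (one from each), accepting exactly when both do. Equivalent product states are then merged.
A 9-state machine:
        a   b   c  
>  s0   s1  s1  s2 
 * s1   s3  s3  s4 
 * s2   s5  s3  s4 
   s3   s6  s6  s7 
   s4   s5  s6  s7 
   s5   s5  s5  s5 
   s6   s0  s0  s8 
   s7   s5  s0  s8 
   s8   s5  s1  s2 
(> = start, * = accepting)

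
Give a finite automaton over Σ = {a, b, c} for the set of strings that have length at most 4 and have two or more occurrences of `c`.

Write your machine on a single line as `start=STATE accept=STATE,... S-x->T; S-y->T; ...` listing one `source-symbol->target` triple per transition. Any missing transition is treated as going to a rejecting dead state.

start=S0; accept=S5,S8,S9,S12,S13; S0-a->S1; S0-b->S1; S0-c->S2; S1-a->S3; S1-b->S3; S1-c->S4; S2-a->S4; S2-b->S4; S2-c->S5; S3-a->S6; S3-b->S6; S3-c->S7; S4-a->S7; S4-b->S7; S4-c->S8; S5-a->S8; S5-b->S8; S5-c->S9; S6-a->S10; S6-b->S10; S6-c->S11; S7-a->S11; S7-b->S11; S7-c->S12; S8-a->S12; S8-b->S12; S8-c->S13; S9-a->S13; S9-b->S13; S9-c->S13; S10-a->S14; S10-b->S14; S10-c->S15; S11-a->S15; S11-b->S15; S11-c->S16; S12-a->S16; S12-b->S16; S12-c->S17; S13-a->S17; S13-b->S17; S13-c->S17; S14-a->S14; S14-b->S14; S14-c->S15; S15-a->S15; S15-b->S15; S15-c->S16; S16-a->S16; S16-b->S16; S16-c->S17; S17-a->S17; S17-b->S17; S17-c->S17

Build one automaton per condition and run them in lockstep. One (6 states) tracks the input length, saturating at 5; the other (4 states) tracks the count of `c`s, saturating at 3. Each combined state is a pair, one component from each; accept when both components accept.
18 states suffice.
          a    b    c  
>  S0     S1   S1   S2 
   S1     S3   S3   S4 
   S2     S4   S4   S5 
   S3     S6   S6   S7 
   S4     S7   S7   S8 
 * S5     S8   S8   S9 
   S6    S10  S10  S11 
   S7    S11  S11  S12 
 * S8    S12  S12  S13 
 * S9    S13  S13  S13 
   S10   S14  S14  S15 
   S11   S15  S15  S16 
 * S12   S16  S16  S17 
 * S13   S17  S17  S17 
   S14   S14  S14  S15 
   S15   S15  S15  S16 
   S16   S16  S16  S17 
   S17   S17  S17  S17 
(> = start, * = accepting)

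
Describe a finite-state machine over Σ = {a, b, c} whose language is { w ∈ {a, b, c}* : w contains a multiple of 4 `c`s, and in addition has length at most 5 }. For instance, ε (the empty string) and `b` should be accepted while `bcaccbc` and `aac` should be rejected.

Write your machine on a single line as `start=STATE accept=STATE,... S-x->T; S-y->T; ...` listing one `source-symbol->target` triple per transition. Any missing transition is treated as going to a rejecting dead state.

Build one automaton per condition and run them in lockstep. The first has 4 states tracking the count of `c`s modulo 4; the second has 7 states tracking the input length, saturating at 6. A product state is a pair (one from each), accepting exactly when both do.
With 22 states:
          a    b    c  
>* S0     S1   S1   S2 
 * S1     S3   S3   S4 
   S2     S4   S4   S5 
 * S3     S6   S6   S7 
   S4     S7   S7   S8 
   S5     S8   S8   S9 
 * S6    S10  S10  S11 
   S7    S11  S11  S12 
   S8    S12  S12  S13 
   S9    S13  S13  S10 
 * S10   S14  S14  S15 
   S11   S15  S15  S16 
   S12   S16  S16  S17 
   S13   S17  S17  S14 
 * S14   S18  S18  S19 
   S15   S19  S19  S20 
   S16   S20  S20  S21 
   S17   S21  S21  S18 
   S18   S18  S18  S19 
   S19   S19  S19  S20 
   S20   S20  S20  S21 
   S21   S21  S21  S18 
(> = start, * = accepting)

start=S0; accept=S0,S1,S3,S6,S10,S14; S0-a->S1; S0-b->S1; S0-c->S2; S1-a->S3; S1-b->S3; S1-c->S4; S2-a->S4; S2-b->S4; S2-c->S5; S3-a->S6; S3-b->S6; S3-c->S7; S4-a->S7; S4-b->S7; S4-c->S8; S5-a->S8; S5-b->S8; S5-c->S9; S6-a->S10; S6-b->S10; S6-c->S11; S7-a->S11; S7-b->S11; S7-c->S12; S8-a->S12; S8-b->S12; S8-c->S13; S9-a->S13; S9-b->S13; S9-c->S10; S10-a->S14; S10-b->S14; S10-c->S15; S11-a->S15; S11-b->S15; S11-c->S16; S12-a->S16; S12-b->S16; S12-c->S17; S13-a->S17; S13-b->S17; S13-c->S14; S14-a->S18; S14-b->S18; S14-c->S19; S15-a->S19; S15-b->S19; S15-c->S20; S16-a->S20; S16-b->S20; S16-c->S21; S17-a->S21; S17-b->S21; S17-c->S18; S18-a->S18; S18-b->S18; S18-c->S19; S19-a->S19; S19-b->S19; S19-c->S20; S20-a->S20; S20-b->S20; S20-c->S21; S21-a->S21; S21-b->S21; S21-c->S18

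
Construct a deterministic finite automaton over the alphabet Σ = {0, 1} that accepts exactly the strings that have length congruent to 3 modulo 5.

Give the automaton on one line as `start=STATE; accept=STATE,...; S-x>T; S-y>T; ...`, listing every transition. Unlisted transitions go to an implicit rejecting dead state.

Only the length mod 5 matters, so use a 5-cycle: from any state, every input symbol moves to the next state, wrapping s4 back to s0. Mark s3 accepting.
With 5 states:
        0   1  
>  s0   s1  s1 
   s1   s2  s2 
   s2   s3  s3 
 * s3   s4  s4 
   s4   s0  s0 
(> = start, * = accepting)

start=s0; accept=s3; s0-0>s1; s0-1>s1; s1-0>s2; s1-1>s2; s2-0>s3; s2-1>s3; s3-0>s4; s3-1>s4; s4-0>s0; s4-1>s0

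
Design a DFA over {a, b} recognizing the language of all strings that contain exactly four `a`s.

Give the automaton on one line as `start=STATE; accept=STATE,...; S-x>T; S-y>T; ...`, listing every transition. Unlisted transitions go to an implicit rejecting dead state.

start=S0; accept=S4; S0-a>S1; S0-b>S0; S1-a>S2; S1-b>S1; S2-a>S3; S2-b>S2; S3-a>S4; S3-b>S3; S4-a>S5; S4-b>S4; S5-a>S5; S5-b>S5

Only the number of `a`s matters, and only up to 5. Make a chain S0 → S1 → S2 → S3 → S4 → S5 advanced by each `a` (with S5 absorbing); every other symbol self-loops. The accepting set is {S4}.
A 6-state machine:
        a   b  
>  S0   S1  S0 
   S1   S2  S1 
   S2   S3  S2 
   S3   S4  S3 
 * S4   S5  S4 
   S5   S5  S5 
(> = start, * = accepting)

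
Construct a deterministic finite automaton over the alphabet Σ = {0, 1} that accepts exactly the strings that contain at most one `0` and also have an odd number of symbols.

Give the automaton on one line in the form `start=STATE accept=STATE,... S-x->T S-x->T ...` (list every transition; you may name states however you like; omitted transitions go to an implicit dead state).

Handle the two conditions separately and then intersect. One (3 states) tracks the count of `0`s, saturating at 2; the other (2 states) tracks the input length modulo 2. Each combined state is a pair, one component from each; accept when both components accept. Minimizing collapses redundant product states.
A 5-state machine:
        0   1  
>  s0   s1  s2 
 * s1   s3  s4 
 * s2   s4  s0 
   s3   s3  s3 
   s4   s3  s1 
(> = start, * = accepting)

start=s0 accept=s1,s2 s0-0->s1 s0-1->s2 s1-0->s3 s1-1->s4 s2-0->s4 s2-1->s0 s3-0->s3 s3-1->s3 s4-0->s3 s4-1->s1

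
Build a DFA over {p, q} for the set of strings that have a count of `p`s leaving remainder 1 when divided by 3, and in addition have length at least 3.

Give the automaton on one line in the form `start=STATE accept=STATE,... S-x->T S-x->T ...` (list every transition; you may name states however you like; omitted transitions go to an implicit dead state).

start=A accept=I,J A-p->B A-q->C B-p->D B-q->E C-p->E C-q->F D-p->G D-q->H E-p->H E-q->I F-p->I F-q->G G-p->J G-q->K H-p->K H-q->L I-p->L I-q->J J-p->L J-q->J K-p->J K-q->K L-p->K L-q->L

Run two small machines in parallel and take their product. The first has 3 states tracking the count of `p`s modulo 3; the second has 5 states tracking the input length, saturating at 4. A product state is a pair (one from each), accepting exactly when both do.
12 states suffice.
       p  q 
>  A   B  C 
   B   D  E 
   C   E  F 
   D   G  H 
   E   H  I 
   F   I  G 
   G   J  K 
   H   K  L 
 * I   L  J 
 * J   L  J 
   K   J  K 
   L   K  L 
(> = start, * = accepting)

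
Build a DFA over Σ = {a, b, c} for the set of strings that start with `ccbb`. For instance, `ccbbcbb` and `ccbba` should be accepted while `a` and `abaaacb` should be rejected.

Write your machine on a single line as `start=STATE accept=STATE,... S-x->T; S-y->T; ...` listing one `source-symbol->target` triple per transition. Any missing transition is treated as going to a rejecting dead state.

start=s0; accept=s4; s0-a->s5; s0-b->s5; s0-c->s1; s1-a->s5; s1-b->s5; s1-c->s2; s2-a->s5; s2-b->s3; s2-c->s5; s3-a->s5; s3-b->s4; s3-c->s5; s4-a->s4; s4-b->s4; s4-c->s4; s5-a->s5; s5-b->s5; s5-c->s5

Check the first 4 symbols one by one: s0 through s3 record how many have matched `ccbb` so far; any wrong symbol goes to the dead state s5. After all 4 match we enter the accepting sink s4.
With 6 states:
        a   b   c  
>  s0   s5  s5  s1 
   s1   s5  s5  s2 
   s2   s5  s3  s5 
   s3   s5  s4  s5 
 * s4   s4  s4  s4 
   s5   s5  s5  s5 
(> = start, * = accepting)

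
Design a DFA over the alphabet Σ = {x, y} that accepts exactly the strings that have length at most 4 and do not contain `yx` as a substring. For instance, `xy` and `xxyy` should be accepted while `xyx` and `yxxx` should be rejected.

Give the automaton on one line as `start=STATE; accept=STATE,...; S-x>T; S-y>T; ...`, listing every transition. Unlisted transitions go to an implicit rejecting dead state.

start=q0; accept=q0,q1,q2,q3,q4,q6,q7,q8; q0-x>q1; q0-y>q2; q1-x>q3; q1-y>q4; q2-x>q5; q2-y>q4; q3-x>q6; q3-y>q7; q4-x>q5; q4-y>q7; q5-x>q5; q5-y>q5; q6-x>q8; q6-y>q8; q7-x>q5; q7-y>q8; q8-x>q5; q8-y>q5

Build one automaton per condition and run them in lockstep. The first has 6 states tracking the input length, saturating at 5; the second has 3 states tracking partial matches of the forbidden pattern `yx`. A product state is a pair (one from each), accepting exactly when both do. Minimizing collapses redundant product states.
9 states suffice.
        x   y  
>* q0   q1  q2 
 * q1   q3  q4 
 * q2   q5  q4 
 * q3   q6  q7 
 * q4   q5  q7 
   q5   q5  q5 
 * q6   q8  q8 
 * q7   q5  q8 
 * q8   q5  q5 
(> = start, * = accepting)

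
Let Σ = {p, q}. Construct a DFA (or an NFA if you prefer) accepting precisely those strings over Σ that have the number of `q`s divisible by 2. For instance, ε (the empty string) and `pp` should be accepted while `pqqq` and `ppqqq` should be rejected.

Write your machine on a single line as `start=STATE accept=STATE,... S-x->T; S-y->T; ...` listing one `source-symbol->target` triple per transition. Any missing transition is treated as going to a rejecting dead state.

Keep the running count of `q`s modulo 2: each `q` advances along the cycle S0 → S1 → S0 while other symbols loop. Accept at S0.
        p   q  
>* S0   S0  S1 
   S1   S1  S0 
(> = start, * = accepting)

start=S0; accept=S0; S0-p->S0; S0-q->S1; S1-p->S1; S1-q->S0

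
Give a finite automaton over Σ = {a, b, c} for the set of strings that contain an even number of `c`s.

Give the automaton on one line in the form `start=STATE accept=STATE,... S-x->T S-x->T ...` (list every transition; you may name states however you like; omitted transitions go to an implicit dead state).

Keep the running count of `c`s modulo 2: each `c` advances along the cycle q0 → q1 → q0 while other symbols loop. Accept at q0.
        a   b   c  
>* q0   q0  q0  q1 
   q1   q1  q1  q0 
(> = start, * = accepting)

start=q0 accept=q0 q0-a->q0 q0-b->q0 q0-c->q1 q1-a->q1 q1-b->q1 q1-c->q0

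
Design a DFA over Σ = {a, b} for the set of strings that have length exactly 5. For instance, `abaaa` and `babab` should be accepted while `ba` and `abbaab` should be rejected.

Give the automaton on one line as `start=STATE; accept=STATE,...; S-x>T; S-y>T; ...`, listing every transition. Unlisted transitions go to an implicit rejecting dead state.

start=q0; accept=q5; q0-a>q1; q0-b>q1; q1-a>q2; q1-b>q2; q2-a>q3; q2-b>q3; q3-a>q4; q3-b>q4; q4-a>q5; q4-b>q5; q5-a>q6; q5-b>q6; q6-a>q6; q6-b>q6

Count input length up to 6: every symbol moves from q0 toward q6, which means 'more than 5' and absorbs. Accept from {q5}.
A 7-state machine:
        a   b  
>  q0   q1  q1 
   q1   q2  q2 
   q2   q3  q3 
   q3   q4  q4 
   q4   q5  q5 
 * q5   q6  q6 
   q6   q6  q6 
(> = start, * = accepting)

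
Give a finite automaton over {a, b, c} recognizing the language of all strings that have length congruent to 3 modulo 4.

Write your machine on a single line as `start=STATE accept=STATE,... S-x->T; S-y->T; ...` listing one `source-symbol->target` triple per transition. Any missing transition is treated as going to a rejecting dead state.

Only the length mod 4 matters, so use a 4-cycle: from any state, every input symbol moves to the next state, wrapping q3 back to q0. Mark q3 accepting.
4 states suffice.
        a   b   c  
>  q0   q1  q1  q1 
   q1   q2  q2  q2 
   q2   q3  q3  q3 
 * q3   q0  q0  q0 
(> = start, * = accepting)

start=q0; accept=q3; q0-a->q1; q0-b->q1; q0-c->q1; q1-a->q2; q1-b->q2; q1-c->q2; q2-a->q3; q2-b->q3; q2-c->q3; q3-a->q0; q3-b->q0; q3-c->q0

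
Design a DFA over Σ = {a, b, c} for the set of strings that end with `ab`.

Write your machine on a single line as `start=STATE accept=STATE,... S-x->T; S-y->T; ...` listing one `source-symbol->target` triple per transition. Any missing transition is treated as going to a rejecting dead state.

Let each state record the length of the longest suffix of the input read so far that is also a prefix of `ab`. S1 means the last symbol is `a`; S2 means the last 2 symbols are `ab`. Accept only at S2, where the string currently ends in `ab`.
        a   b   c  
>  S0   S1  S0  S0 
   S1   S1  S2  S0 
 * S2   S1  S0  S0 
(> = start, * = accepting)

start=S0; accept=S2; S0-a->S1; S0-b->S0; S0-c->S0; S1-a->S1; S1-b->S2; S1-c->S0; S2-a->S1; S2-b->S0; S2-c->S0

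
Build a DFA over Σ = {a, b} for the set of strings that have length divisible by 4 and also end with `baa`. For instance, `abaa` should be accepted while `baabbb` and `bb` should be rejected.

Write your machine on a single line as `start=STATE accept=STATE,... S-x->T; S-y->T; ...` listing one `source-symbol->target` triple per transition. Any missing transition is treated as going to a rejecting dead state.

Handle the two conditions separately and then intersect. One (4 states) tracks the input length modulo 4; the other (4 states) tracks how much of the suffix `baa` has currently been matched. Each combined state is a pair, one component from each; accept when both components accept.
          a    b  
>  S0     S1   S2 
   S1     S3   S4 
   S2     S5   S4 
   S3     S6   S7 
   S4     S8   S7 
   S5     S9   S7 
   S6     S0  S10 
   S7    S11  S10 
   S8    S12  S10 
   S9     S0  S10 
   S10   S13   S2 
   S11   S14   S2 
 * S12    S1   S2 
   S13   S15   S4 
   S14    S3   S4 
   S15    S6   S7 
(> = start, * = accepting)

start=S0; accept=S12; S0-a->S1; S0-b->S2; S1-a->S3; S1-b->S4; S2-a->S5; S2-b->S4; S3-a->S6; S3-b->S7; S4-a->S8; S4-b->S7; S5-a->S9; S5-b->S7; S6-a->S0; S6-b->S10; S7-a->S11; S7-b->S10; S8-a->S12; S8-b->S10; S9-a->S0; S9-b->S10; S10-a->S13; S10-b->S2; S11-a->S14; S11-b->S2; S12-a->S1; S12-b->S2; S13-a->S15; S13-b->S4; S14-a->S3; S14-b->S4; S15-a->S6; S15-b->S7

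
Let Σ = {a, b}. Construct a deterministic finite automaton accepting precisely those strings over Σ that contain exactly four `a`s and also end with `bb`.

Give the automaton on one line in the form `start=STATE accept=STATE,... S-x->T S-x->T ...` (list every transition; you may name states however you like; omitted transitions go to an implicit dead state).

start=q0 accept=q7 q0-a->q1 q0-b->q0 q1-a->q2 q1-b->q1 q2-a->q3 q2-b->q2 q3-a->q4 q3-b->q3 q4-a->q5 q4-b->q6 q5-a->q5 q5-b->q5 q6-a->q5 q6-b->q7 q7-a->q5 q7-b->q7

Build one automaton per condition and run them in lockstep. The first has 6 states tracking the count of `a`s, saturating at 5; the second has 3 states tracking how much of the suffix `bb` has currently been matched. A product state is a pair (one from each), accepting exactly when both do. After merging equivalent states the machine shrinks.
8 states suffice.
        a   b  
>  q0   q1  q0 
   q1   q2  q1 
   q2   q3  q2 
   q3   q4  q3 
   q4   q5  q6 
   q5   q5  q5 
   q6   q5  q7 
 * q7   q5  q7 
(> = start, * = accepting)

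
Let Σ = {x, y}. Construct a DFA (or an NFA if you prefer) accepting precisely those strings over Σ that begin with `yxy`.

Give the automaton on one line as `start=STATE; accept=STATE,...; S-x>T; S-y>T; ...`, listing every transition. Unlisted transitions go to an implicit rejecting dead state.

start=q0; accept=q3; q0-x>q4; q0-y>q1; q1-x>q2; q1-y>q4; q2-x>q4; q2-y>q3; q3-x>q3; q3-y>q3; q4-x>q4; q4-y>q4

Check the first 3 symbols one by one: q0 through q2 record how many have matched `yxy` so far; any wrong symbol goes to the dead state q4. After all 3 match we enter the accepting sink q3.
With 5 states:
        x   y  
>  q0   q4  q1 
   q1   q2  q4 
   q2   q4  q3 
 * q3   q3  q3 
   q4   q4  q4 
(> = start, * = accepting)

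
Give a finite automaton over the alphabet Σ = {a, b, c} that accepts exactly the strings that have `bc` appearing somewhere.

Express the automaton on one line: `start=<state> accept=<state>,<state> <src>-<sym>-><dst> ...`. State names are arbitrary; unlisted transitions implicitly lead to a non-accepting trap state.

Track how much of `bc` has been matched so far: state S0 is no progress, S2 is the absorbing accept state reached once `bc` has occurred. Intermediate states record partial matches; on a mismatch, fall back to the longest reusable overlap.
3 states suffice.
        a   b   c  
>  S0   S0  S1  S0 
   S1   S0  S1  S2 
 * S2   S2  S2  S2 
(> = start, * = accepting)

start=S0 accept=S2 S0-a->S0 S0-b->S1 S0-c->S0 S1-a->S0 S1-b->S1 S1-c->S2 S2-a->S2 S2-b->S2 S2-c->S2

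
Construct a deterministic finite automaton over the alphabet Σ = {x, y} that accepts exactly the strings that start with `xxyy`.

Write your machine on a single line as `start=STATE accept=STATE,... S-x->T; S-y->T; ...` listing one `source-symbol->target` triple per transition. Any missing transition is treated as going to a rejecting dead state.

start=A; accept=E; A-x->B; A-y->F; B-x->C; B-y->F; C-x->F; C-y->D; D-x->F; D-y->E; E-x->E; E-y->E; F-x->F; F-y->F

Walk along `xxyy` while the input agrees: from A take `x` to B, and so on. Any deviation drops to the rejecting sink F. Once E is reached the prefix is confirmed and every continuation is accepted.
6 states suffice.
       x  y 
>  A   B  F 
   B   C  F 
   C   F  D 
   D   F  E 
 * E   E  E 
   F   F  F 
(> = start, * = accepting)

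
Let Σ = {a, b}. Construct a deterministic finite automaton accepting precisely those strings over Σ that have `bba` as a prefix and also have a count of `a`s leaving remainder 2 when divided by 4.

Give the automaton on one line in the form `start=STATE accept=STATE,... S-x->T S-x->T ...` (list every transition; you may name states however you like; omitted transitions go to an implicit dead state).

Run two small machines in parallel and take their product. One (5 states) tracks whether the input so far still matches the prefix `bba`; the other (4 states) tracks the count of `a`s modulo 4. Each combined state is a pair, one component from each; accept when both components accept. Equivalent product states are then merged.
8 states suffice.
        a   b  
>  q0   q1  q2 
   q1   q1  q1 
   q2   q1  q3 
   q3   q4  q1 
   q4   q5  q4 
 * q5   q6  q5 
   q6   q7  q6 
   q7   q4  q7 
(> = start, * = accepting)

start=q0 accept=q5 q0-a->q1 q0-b->q2 q1-a->q1 q1-b->q1 q2-a->q1 q2-b->q3 q3-a->q4 q3-b->q1 q4-a->q5 q4-b->q4 q5-a->q6 q5-b->q5 q6-a->q7 q6-b->q6 q7-a->q4 q7-b->q7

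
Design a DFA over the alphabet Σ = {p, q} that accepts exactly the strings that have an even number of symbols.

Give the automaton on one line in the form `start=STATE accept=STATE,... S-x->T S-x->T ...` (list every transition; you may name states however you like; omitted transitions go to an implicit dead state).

Count input length modulo 2: every symbol advances one step around the cycle A → B → A. Accept at A.
With 2 states:
       p  q 
>* A   B  B 
   B   A  A 
(> = start, * = accepting)

start=A accept=A A-p->B A-q->B B-p->A B-q->A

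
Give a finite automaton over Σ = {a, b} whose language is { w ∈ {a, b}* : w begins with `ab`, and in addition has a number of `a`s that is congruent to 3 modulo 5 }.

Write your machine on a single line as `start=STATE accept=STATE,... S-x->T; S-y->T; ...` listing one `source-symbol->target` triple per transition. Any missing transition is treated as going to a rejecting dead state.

Build one automaton per condition and run them in lockstep. One (4 states) tracks whether the input so far still matches the prefix `ab`; the other (5 states) tracks the count of `a`s modulo 5. Each combined state is a pair, one component from each; accept when both components accept.
12 states suffice.
          a    b  
>  s0     s1   s2 
   s1     s3   s4 
   s2     s5   s2 
   s3     s6   s3 
   s4     s7   s4 
   s5     s3   s5 
   s6     s8   s6 
   s7     s9   s7 
   s8     s2   s8 
 * s9    s10   s9 
   s10   s11  s10 
   s11    s4  s11 
(> = start, * = accepting)

start=s0; accept=s9; s0-a->s1; s0-b->s2; s1-a->s3; s1-b->s4; s2-a->s5; s2-b->s2; s3-a->s6; s3-b->s3; s4-a->s7; s4-b->s4; s5-a->s3; s5-b->s5; s6-a->s8; s6-b->s6; s7-a->s9; s7-b->s7; s8-a->s2; s8-b->s8; s9-a->s10; s9-b->s9; s10-a->s11; s10-b->s10; s11-a->s4; s11-b->s11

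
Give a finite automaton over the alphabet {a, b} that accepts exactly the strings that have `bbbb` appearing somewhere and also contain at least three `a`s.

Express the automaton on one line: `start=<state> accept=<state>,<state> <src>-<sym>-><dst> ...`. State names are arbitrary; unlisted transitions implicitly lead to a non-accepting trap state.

start=q0 accept=q19 q0-a->q1 q0-b->q2 q1-a->q3 q1-b->q4 q2-a->q1 q2-b->q5 q3-a->q6 q3-b->q7 q4-a->q3 q4-b->q8 q5-a->q1 q5-b->q9 q6-a->q6 q6-b->q10 q7-a->q6 q7-b->q11 q8-a->q3 q8-b->q12 q9-a->q1 q9-b->q13 q10-a->q6 q10-b->q14 q11-a->q6 q11-b->q15 q12-a->q3 q12-b->q16 q13-a->q16 q13-b->q13 q14-a->q6 q14-b->q17 q15-a->q6 q15-b->q18 q16-a->q18 q16-b->q16 q17-a->q6 q17-b->q19 q18-a->q19 q18-b->q18 q19-a->q19 q19-b->q19

Build one automaton per condition and run them in lockstep. One (5 states) tracks whether and how much of `bbbb` has been seen; the other (5 states) tracks the count of `a`s, saturating at 4. Each combined state is a pair, one component from each; accept when both components accept. Minimizing collapses redundant product states.
With 20 states:
          a    b  
>  q0     q1   q2 
   q1     q3   q4 
   q2     q1   q5 
   q3     q6   q7 
   q4     q3   q8 
   q5     q1   q9 
   q6     q6  q10 
   q7     q6  q11 
   q8     q3  q12 
   q9     q1  q13 
   q10    q6  q14 
   q11    q6  q15 
   q12    q3  q16 
   q13   q16  q13 
   q14    q6  q17 
   q15    q6  q18 
   q16   q18  q16 
   q17    q6  q19 
   q18   q19  q18 
 * q19   q19  q19 
(> = start, * = accepting)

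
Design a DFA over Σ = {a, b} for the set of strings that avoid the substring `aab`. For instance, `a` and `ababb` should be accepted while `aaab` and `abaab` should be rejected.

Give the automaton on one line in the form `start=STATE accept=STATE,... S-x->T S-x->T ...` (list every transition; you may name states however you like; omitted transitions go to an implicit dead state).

start=q0 accept=q0,q1,q2 q0-a->q1 q0-b->q0 q1-a->q2 q1-b->q0 q2-a->q2 q2-b->q3 q3-a->q3 q3-b->q3

This is the complement of 'contains `aab`'. Use the same substring-matching states — q0 through q3 holding how much of `aab` has just been matched — but flip the accepting set: everything except the trap q3 accepts.
        a   b  
>* q0   q1  q0 
 * q1   q2  q0 
 * q2   q2  q3 
   q3   q3  q3 
(> = start, * = accepting)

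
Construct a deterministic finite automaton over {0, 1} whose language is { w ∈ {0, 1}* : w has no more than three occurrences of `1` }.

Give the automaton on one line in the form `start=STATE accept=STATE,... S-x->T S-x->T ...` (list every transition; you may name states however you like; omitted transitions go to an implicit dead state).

start=q0 accept=q0,q1,q2,q3 q0-0->q0 q0-1->q1 q1-0->q1 q1-1->q2 q2-0->q2 q2-1->q3 q3-0->q3 q3-1->q4 q4-0->q4 q4-1->q4

Count `1`s, saturating at 4: states q0 through q3 mean 0 through 3 `1`s seen; q4 means more than 3. Each `1` increments (capped at q4); other symbols loop. Accept from {q0, q1, q2, q3}.
With 5 states:
        0   1  
>* q0   q0  q1 
 * q1   q1  q2 
 * q2   q2  q3 
 * q3   q3  q4 
   q4   q4  q4 
(> = start, * = accepting)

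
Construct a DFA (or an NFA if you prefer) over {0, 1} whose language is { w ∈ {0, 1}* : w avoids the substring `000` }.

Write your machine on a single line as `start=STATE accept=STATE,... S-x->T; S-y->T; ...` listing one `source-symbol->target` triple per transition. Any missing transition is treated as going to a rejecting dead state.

This is the complement of 'contains `000`'. Use the same substring-matching states — q0 through q3 holding how much of `000` has just been matched — but flip the accepting set: everything except the trap q3 accepts.
With 4 states:
        0   1  
>* q0   q1  q0 
 * q1   q2  q0 
 * q2   q3  q0 
   q3   q3  q3 
(> = start, * = accepting)

start=q0; accept=q0,q1,q2; q0-0->q1; q0-1->q0; q1-0->q2; q1-1->q0; q2-0->q3; q2-1->q0; q3-0->q3; q3-1->q3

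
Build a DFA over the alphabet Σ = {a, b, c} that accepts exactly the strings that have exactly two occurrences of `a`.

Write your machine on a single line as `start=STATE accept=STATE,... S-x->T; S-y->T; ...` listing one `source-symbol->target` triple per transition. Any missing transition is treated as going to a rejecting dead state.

start=S0; accept=S2; S0-a->S1; S0-b->S0; S0-c->S0; S1-a->S2; S1-b->S1; S1-c->S1; S2-a->S3; S2-b->S2; S2-c->S2; S3-a->S3; S3-b->S3; S3-c->S3

Only the number of `a`s matters, and only up to 3. Make a chain S0 → S1 → S2 → S3 advanced by each `a` (with S3 absorbing); every other symbol self-loops. The accepting set is {S2}.
4 states suffice.
        a   b   c  
>  S0   S1  S0  S0 
   S1   S2  S1  S1 
 * S2   S3  S2  S2 
   S3   S3  S3  S3 
(> = start, * = accepting)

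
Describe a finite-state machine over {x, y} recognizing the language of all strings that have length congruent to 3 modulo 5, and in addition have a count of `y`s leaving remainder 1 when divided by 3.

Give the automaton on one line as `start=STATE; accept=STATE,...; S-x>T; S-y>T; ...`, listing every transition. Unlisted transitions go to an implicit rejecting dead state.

Run two small machines in parallel and take their product. The first has 5 states tracking the input length modulo 5; the second has 3 states tracking the count of `y`s modulo 3. A product state is a pair (one from each), accepting exactly when both do.
A 15-state machine:
          x    y  
>  q0     q1   q2 
   q1     q3   q4 
   q2     q4   q5 
   q3     q6   q7 
   q4     q7   q8 
   q5     q8   q6 
   q6     q9  q10 
 * q7    q10  q11 
   q8    q11   q9 
   q9     q0  q12 
   q10   q12  q13 
   q11   q13   q0 
   q12    q2  q14 
   q13   q14   q1 
   q14    q5   q3 
(> = start, * = accepting)

start=q0; accept=q7; q0-x>q1; q0-y>q2; q1-x>q3; q1-y>q4; q2-x>q4; q2-y>q5; q3-x>q6; q3-y>q7; q4-x>q7; q4-y>q8; q5-x>q8; q5-y>q6; q6-x>q9; q6-y>q10; q7-x>q10; q7-y>q11; q8-x>q11; q8-y>q9; q9-x>q0; q9-y>q12; q10-x>q12; q10-y>q13; q11-x>q13; q11-y>q0; q12-x>q2; q12-y>q14; q13-x>q14; q13-y>q1; q14-x>q5; q14-y>q3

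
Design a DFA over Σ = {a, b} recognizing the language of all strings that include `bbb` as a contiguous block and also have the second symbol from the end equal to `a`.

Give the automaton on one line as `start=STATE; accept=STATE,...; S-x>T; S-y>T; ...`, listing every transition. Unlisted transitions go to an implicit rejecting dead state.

Run two small machines in parallel and take their product. One (4 states) tracks whether and how much of `bbb` has been seen; the other (7 states) tracks the last 2 symbols read. Each combined state is a pair, one component from each; accept when both components accept. Equivalent product states are then merged.
7 states suffice.
        a   b  
>  S0   S0  S1 
   S1   S0  S2 
   S2   S0  S3 
   S3   S4  S3 
   S4   S5  S6 
 * S5   S5  S6 
 * S6   S4  S3 
(> = start, * = accepting)

start=S0; accept=S5,S6; S0-a>S0; S0-b>S1; S1-a>S0; S1-b>S2; S2-a>S0; S2-b>S3; S3-a>S4; S3-b>S3; S4-a>S5; S4-b>S6; S5-a>S5; S5-b>S6; S6-a>S4; S6-b>S3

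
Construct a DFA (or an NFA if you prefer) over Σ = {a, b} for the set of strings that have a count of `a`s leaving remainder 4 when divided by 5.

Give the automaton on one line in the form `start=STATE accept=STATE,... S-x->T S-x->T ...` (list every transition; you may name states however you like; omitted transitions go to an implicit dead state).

The only thing that matters is how many `a`s have appeared, reduced mod 5. Use one state per residue: q0 for 0, …, q4 for 4. Reading `a` moves to the next residue; anything else stays put. q4 is accepting.
A 5-state machine:
        a   b  
>  q0   q1  q0 
   q1   q2  q1 
   q2   q3  q2 
   q3   q4  q3 
 * q4   q0  q4 
(> = start, * = accepting)

start=q0 accept=q4 q0-a->q1 q0-b->q0 q1-a->q2 q1-b->q1 q2-a->q3 q2-b->q2 q3-a->q4 q3-b->q3 q4-a->q0 q4-b->q4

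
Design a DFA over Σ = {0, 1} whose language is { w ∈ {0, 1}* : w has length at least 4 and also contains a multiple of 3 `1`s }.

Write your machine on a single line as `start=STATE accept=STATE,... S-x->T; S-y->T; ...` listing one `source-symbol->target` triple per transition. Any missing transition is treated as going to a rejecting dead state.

Handle the two conditions separately and then intersect. The first has 6 states tracking the input length, saturating at 5; the second has 3 states tracking the count of `1`s modulo 3. A product state is a pair (one from each), accepting exactly when both do. After merging equivalent states the machine shrinks.
        0   1  
>  S0   S1  S2 
   S1   S3  S4 
   S2   S4  S5 
   S3   S6  S4 
   S4   S4  S7 
   S5   S7  S6 
   S6   S8  S4 
   S7   S7  S8 
 * S8   S8  S4 
(> = start, * = accepting)

start=S0; accept=S8; S0-0->S1; S0-1->S2; S1-0->S3; S1-1->S4; S2-0->S4; S2-1->S5; S3-0->S6; S3-1->S4; S4-0->S4; S4-1->S7; S5-0->S7; S5-1->S6; S6-0->S8; S6-1->S4; S7-0->S7; S7-1->S8; S8-0->S8; S8-1->S4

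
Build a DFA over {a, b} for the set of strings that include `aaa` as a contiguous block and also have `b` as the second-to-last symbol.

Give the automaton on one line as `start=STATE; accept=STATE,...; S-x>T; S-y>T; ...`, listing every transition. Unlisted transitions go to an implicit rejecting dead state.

Run two small machines in parallel and take their product. One (4 states) tracks whether and how much of `aaa` has been seen; the other (7 states) tracks the last 2 symbols read. Each combined state is a pair, one component from each; accept when both components accept. Minimizing collapses redundant product states.
A 7-state machine:
        a   b  
>  S0   S1  S0 
   S1   S2  S0 
   S2   S3  S0 
   S3   S3  S4 
   S4   S5  S6 
 * S5   S3  S4 
 * S6   S5  S6 
(> = start, * = accepting)

start=S0; accept=S5,S6; S0-a>S1; S0-b>S0; S1-a>S2; S1-b>S0; S2-a>S3; S2-b>S0; S3-a>S3; S3-b>S4; S4-a>S5; S4-b>S6; S5-a>S3; S5-b>S4; S6-a>S5; S6-b>S6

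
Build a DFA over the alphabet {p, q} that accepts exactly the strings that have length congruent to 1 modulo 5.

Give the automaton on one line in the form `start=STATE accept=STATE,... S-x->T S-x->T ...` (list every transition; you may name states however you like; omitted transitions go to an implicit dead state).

Count input length modulo 5: every symbol advances one step around the cycle s0 → s1 → s2 → s3 → s4 → s0. Accept at s1.
With 5 states:
        p   q  
>  s0   s1  s1 
 * s1   s2  s2 
   s2   s3  s3 
   s3   s4  s4 
   s4   s0  s0 
(> = start, * = accepting)

start=s0 accept=s1 s0-p->s1 s0-q->s1 s1-p->s2 s1-q->s2 s2-p->s3 s2-q->s3 s3-p->s4 s3-q->s4 s4-p->s0 s4-q->s0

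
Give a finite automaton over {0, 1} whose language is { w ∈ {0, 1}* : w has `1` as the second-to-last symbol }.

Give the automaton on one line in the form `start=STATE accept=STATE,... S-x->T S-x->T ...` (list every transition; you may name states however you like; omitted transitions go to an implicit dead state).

A DFA must remember the last 2 symbols (since which symbol is second-to-last isn't known until the input ends). Use one state per possible window of the last ≤2 symbols; accept from those whose window starts with `1`.
With 7 states:
        0   1  
>  S0   S1  S2 
   S1   S3  S4 
   S2   S5  S6 
   S3   S3  S4 
   S4   S5  S6 
 * S5   S3  S4 
 * S6   S5  S6 
(> = start, * = accepting)

start=S0 accept=S5,S6 S0-0->S1 S0-1->S2 S1-0->S3 S1-1->S4 S2-0->S5 S2-1->S6 S3-0->S3 S3-1->S4 S4-0->S5 S4-1->S6 S5-0->S3 S5-1->S4 S6-0->S5 S6-1->S6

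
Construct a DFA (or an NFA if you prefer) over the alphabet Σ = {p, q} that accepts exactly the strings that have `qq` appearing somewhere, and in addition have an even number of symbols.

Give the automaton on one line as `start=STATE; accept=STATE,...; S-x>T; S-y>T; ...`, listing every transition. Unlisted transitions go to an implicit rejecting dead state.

Run two small machines in parallel and take their product. The first has 3 states tracking whether and how much of `qq` has been seen; the second has 2 states tracking the input length modulo 2. A product state is a pair (one from each), accepting exactly when both do.
       p  q 
>  A   B  C 
   B   A  D 
   C   A  E 
   D   B  F 
 * E   F  F 
   F   E  E 
(> = start, * = accepting)

start=A; accept=E; A-p>B; A-q>C; B-p>A; B-q>D; C-p>A; C-q>E; D-p>B; D-q>F; E-p>F; E-q>F; F-p>E; F-q>E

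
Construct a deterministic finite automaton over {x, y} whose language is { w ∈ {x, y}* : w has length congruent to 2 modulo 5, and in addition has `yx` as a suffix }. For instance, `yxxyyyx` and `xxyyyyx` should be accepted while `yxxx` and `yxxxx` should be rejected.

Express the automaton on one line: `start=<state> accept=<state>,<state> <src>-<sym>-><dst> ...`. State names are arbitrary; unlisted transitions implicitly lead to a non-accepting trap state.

Run two small machines in parallel and take their product. The first has 5 states tracking the input length modulo 5; the second has 3 states tracking how much of the suffix `yx` has currently been matched. A product state is a pair (one from each), accepting exactly when both do. After merging equivalent states the machine shrinks.
With 7 states:
        x   y  
>  q0   q1  q2 
   q1   q3  q3 
   q2   q4  q3 
   q3   q5  q5 
 * q4   q5  q5 
   q5   q6  q6 
   q6   q0  q0 
(> = start, * = accepting)

start=q0 accept=q4 q0-x->q1 q0-y->q2 q1-x->q3 q1-y->q3 q2-x->q4 q2-y->q3 q3-x->q5 q3-y->q5 q4-x->q5 q4-y->q5 q5-x->q6 q5-y->q6 q6-x->q0 q6-y->q0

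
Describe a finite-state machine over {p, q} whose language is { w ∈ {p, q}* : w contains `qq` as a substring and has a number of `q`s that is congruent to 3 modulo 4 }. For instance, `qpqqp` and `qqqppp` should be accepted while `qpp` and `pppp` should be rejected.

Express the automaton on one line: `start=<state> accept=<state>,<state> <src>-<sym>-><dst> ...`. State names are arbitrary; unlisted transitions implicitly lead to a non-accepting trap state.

start=s0 accept=s5 s0-p->s0 s0-q->s1 s1-p->s2 s1-q->s3 s2-p->s2 s2-q->s4 s3-p->s3 s3-q->s5 s4-p->s6 s4-q->s5 s5-p->s5 s5-q->s7 s6-p->s6 s6-q->s8 s7-p->s7 s7-q->s9 s8-p->s10 s8-q->s7 s9-p->s9 s9-q->s3 s10-p->s10 s10-q->s11 s11-p->s0 s11-q->s9

Handle the two conditions separately and then intersect. The first has 3 states tracking whether and how much of `qq` has been seen; the second has 4 states tracking the count of `q`s modulo 4. A product state is a pair (one from each), accepting exactly when both do.
A 12-state machine:
          p    q  
>  s0     s0   s1 
   s1     s2   s3 
   s2     s2   s4 
   s3     s3   s5 
   s4     s6   s5 
 * s5     s5   s7 
   s6     s6   s8 
   s7     s7   s9 
   s8    s10   s7 
   s9     s9   s3 
   s10   s10  s11 
   s11    s0   s9 
(> = start, * = accepting)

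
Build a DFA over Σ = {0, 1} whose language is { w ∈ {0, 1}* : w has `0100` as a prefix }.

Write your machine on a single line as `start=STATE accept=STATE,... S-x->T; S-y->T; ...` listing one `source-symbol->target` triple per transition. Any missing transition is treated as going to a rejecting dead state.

start=s0; accept=s4; s0-0->s1; s0-1->s5; s1-0->s5; s1-1->s2; s2-0->s3; s2-1->s5; s3-0->s4; s3-1->s5; s4-0->s4; s4-1->s4; s5-0->s5; s5-1->s5

Check the first 4 symbols one by one: s0 through s3 record how many have matched `0100` so far; any wrong symbol goes to the dead state s5. After all 4 match we enter the accepting sink s4.
With 6 states:
        0   1  
>  s0   s1  s5 
   s1   s5  s2 
   s2   s3  s5 
   s3   s4  s5 
 * s4   s4  s4 
   s5   s5  s5 
(> = start, * = accepting)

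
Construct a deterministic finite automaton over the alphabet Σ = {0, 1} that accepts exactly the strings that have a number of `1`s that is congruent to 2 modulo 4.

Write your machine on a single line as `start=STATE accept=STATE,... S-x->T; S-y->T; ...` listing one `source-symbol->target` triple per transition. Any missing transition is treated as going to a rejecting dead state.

start=S0; accept=S2; S0-0->S0; S0-1->S1; S1-0->S1; S1-1->S2; S2-0->S2; S2-1->S3; S3-0->S3; S3-1->S0

The only thing that matters is how many `1`s have appeared, reduced mod 4. Use one state per residue: S0 for 0, …, S3 for 3. Reading `1` moves to the next residue; anything else stays put. S2 is accepting.
        0   1  
>  S0   S0  S1 
   S1   S1  S2 
 * S2   S2  S3 
   S3   S3  S0 
(> = start, * = accepting)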